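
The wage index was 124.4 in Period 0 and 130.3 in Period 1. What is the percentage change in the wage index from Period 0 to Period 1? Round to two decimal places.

Change = (130.3 − 124.4) / 124.4 × 100
       = 5.9 / 124.4 × 100 = 4.7428%

4.74%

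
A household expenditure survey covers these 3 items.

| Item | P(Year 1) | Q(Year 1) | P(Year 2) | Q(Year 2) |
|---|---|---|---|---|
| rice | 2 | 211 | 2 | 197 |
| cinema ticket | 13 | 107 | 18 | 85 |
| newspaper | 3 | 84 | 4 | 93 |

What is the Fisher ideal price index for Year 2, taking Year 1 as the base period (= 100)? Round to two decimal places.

129.55

Laspeyres component (base-period weights):
ΣP(Year 2)Q(Year 1) = 2×211 + 18×107 + 4×84 = 422 + 1926 + 336 = 2684
ΣP(Year 1)Q(Year 1) = 2×211 + 13×107 + 3×84 = 422 + 1391 + 252 = 2065
L = 2684 / 2065 × 100 = 129.9758
Paasche component (current-period weights):
ΣP(Year 2)Q(Year 2) = 2×197 + 18×85 + 4×93 = 394 + 1530 + 372 = 2296
ΣP(Year 1)Q(Year 2) = 2×197 + 13×85 + 3×93 = 394 + 1105 + 279 = 1778
P = 2296 / 1778 × 100 = 129.1339
Fisher = √(L × P) = √(129.9758 × 129.1339) = 129.5541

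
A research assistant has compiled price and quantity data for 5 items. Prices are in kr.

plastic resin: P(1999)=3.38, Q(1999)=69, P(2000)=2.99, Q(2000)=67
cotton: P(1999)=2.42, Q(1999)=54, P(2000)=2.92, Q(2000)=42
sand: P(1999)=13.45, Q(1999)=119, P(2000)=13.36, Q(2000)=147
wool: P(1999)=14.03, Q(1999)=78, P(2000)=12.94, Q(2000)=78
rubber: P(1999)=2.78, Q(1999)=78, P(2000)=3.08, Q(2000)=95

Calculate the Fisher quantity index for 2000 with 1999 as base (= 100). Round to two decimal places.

111.94

Laspeyres component (base-period weights):
ΣP(1999)Q(2000) = 3.38×67 + 2.42×42 + 13.45×147 + 14.03×78 + 2.78×95 = 226.46 + 101.64 + 1977.15 + 1094.34 + 264.1 = 3663.69
ΣP(1999)Q(1999) = 3.38×69 + 2.42×54 + 13.45×119 + 14.03×78 + 2.78×78 = 233.22 + 130.68 + 1600.55 + 1094.34 + 216.84 = 3275.63
L = 3663.69 / 3275.63 × 100 = 111.8469
Paasche component (current-period weights):
ΣP(2000)Q(2000) = 2.99×67 + 2.92×42 + 13.36×147 + 12.94×78 + 3.08×95 = 200.33 + 122.64 + 1963.92 + 1009.32 + 292.6 = 3588.81
ΣP(2000)Q(1999) = 2.99×69 + 2.92×54 + 13.36×119 + 12.94×78 + 3.08×78 = 206.31 + 157.68 + 1589.84 + 1009.32 + 240.24 = 3203.39
P = 3588.81 / 3203.39 × 100 = 112.0316
Fisher = √(L × P) = √(111.8469 × 112.0316) = 111.9392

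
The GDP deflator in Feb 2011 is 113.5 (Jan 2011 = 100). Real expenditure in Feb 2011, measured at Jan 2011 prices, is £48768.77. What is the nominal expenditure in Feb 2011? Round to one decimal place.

55352.6

Nominal = Real × (Index/100) = 48768.77 × (113.5/100)
        = 48768.77 × 1.135 = 55352.5539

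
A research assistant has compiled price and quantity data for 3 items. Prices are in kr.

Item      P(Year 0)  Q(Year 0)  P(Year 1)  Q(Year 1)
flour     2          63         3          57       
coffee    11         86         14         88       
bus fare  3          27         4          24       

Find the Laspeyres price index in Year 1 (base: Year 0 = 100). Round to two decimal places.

Laspeyres price index uses base-period quantities as weights.
ΣP(Year 1)·Q(Year 0) = 3×63 + 14×86 + 4×27 = 189 + 1204 + 108 = 1501
ΣP(Year 0)·Q(Year 0) = 2×63 + 11×86 + 3×27 = 126 + 946 + 81 = 1153
Index = 1501 / 1153 × 100 = 130.1821

130.18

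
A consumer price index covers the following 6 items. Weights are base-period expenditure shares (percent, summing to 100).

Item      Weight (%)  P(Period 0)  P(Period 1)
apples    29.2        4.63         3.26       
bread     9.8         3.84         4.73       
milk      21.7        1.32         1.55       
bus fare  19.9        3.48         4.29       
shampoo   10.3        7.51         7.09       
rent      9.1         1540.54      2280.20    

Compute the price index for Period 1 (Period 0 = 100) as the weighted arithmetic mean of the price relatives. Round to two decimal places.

105.84

apples: 29.2 × (3.26/4.63) = 29.2 × 0.704104 = 20.5598
bread: 9.8 × (4.73/3.84) = 9.8 × 1.231771 = 12.0714
milk: 21.7 × (1.55/1.32) = 21.7 × 1.174242 = 25.4811
bus fare: 19.9 × (4.29/3.48) = 19.9 × 1.232759 = 24.5319
shampoo: 10.3 × (7.09/7.51) = 10.3 × 0.944075 = 9.7240
rent: 9.1 × (2280.20/1540.54) = 9.1 × 1.480130 = 13.4692
Index = Σ wᵢ·(p₁ᵢ/p₀ᵢ) = 20.5598 + 12.0714 + 25.4811 + 24.5319 + 9.7240 + 13.4692 = 105.8373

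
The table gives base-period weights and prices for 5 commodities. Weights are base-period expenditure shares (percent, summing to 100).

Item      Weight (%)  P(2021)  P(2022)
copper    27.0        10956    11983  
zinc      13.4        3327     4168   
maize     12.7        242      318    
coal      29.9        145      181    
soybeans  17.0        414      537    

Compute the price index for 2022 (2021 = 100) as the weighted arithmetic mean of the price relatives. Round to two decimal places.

copper: 27.0 × (11983/10956) = 27.0 × 1.093739 = 29.5309
zinc: 13.4 × (4168/3327) = 13.4 × 1.252780 = 16.7873
maize: 12.7 × (318/242) = 12.7 × 1.314050 = 16.6884
coal: 29.9 × (181/145) = 29.9 × 1.248276 = 37.3234
soybeans: 17.0 × (537/414) = 17.0 × 1.297101 = 22.0507
Index = Σ wᵢ·(p₁ᵢ/p₀ᵢ) = 29.5309 + 16.7873 + 16.6884 + 37.3234 + 22.0507 = 122.3808

122.38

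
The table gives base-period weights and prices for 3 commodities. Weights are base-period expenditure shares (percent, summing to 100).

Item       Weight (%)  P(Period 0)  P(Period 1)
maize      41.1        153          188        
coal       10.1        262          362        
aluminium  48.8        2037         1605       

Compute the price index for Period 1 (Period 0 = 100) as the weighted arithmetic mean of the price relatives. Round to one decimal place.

maize: 41.1 × (188/153) = 41.1 × 1.228758 = 50.5020
coal: 10.1 × (362/262) = 10.1 × 1.381679 = 13.9550
aluminium: 48.8 × (1605/2037) = 48.8 × 0.787923 = 38.4507
Index = Σ wᵢ·(p₁ᵢ/p₀ᵢ) = 50.5020 + 13.9550 + 38.4507 = 102.9076

102.9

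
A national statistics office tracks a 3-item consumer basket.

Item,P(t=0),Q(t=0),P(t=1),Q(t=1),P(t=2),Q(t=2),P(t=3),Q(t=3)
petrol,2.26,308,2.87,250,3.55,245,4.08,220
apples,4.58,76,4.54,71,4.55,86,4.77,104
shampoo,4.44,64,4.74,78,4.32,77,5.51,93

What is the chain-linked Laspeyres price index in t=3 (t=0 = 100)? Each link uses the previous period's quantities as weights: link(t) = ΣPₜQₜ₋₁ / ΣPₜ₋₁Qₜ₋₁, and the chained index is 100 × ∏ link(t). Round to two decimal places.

Link t=0→t=1:
ΣP(t=1)Q(t=0) = 2.87×308 + 4.54×76 + 4.74×64 = 883.96 + 345.04 + 303.36 = 1532.36
ΣP(t=0)Q(t=0) = 2.26×308 + 4.58×76 + 4.44×64 = 696.08 + 348.08 + 284.16 = 1328.32
link = 1532.36/1328.32 = 1.153608
Link t=1→t=2:
ΣP(t=2)Q(t=1) = 3.55×250 + 4.55×71 + 4.32×78 = 887.5 + 323.05 + 336.96 = 1547.51
ΣP(t=1)Q(t=1) = 2.87×250 + 4.54×71 + 4.74×78 = 717.5 + 322.34 + 369.72 = 1409.56
link = 1547.51/1409.56 = 1.097867
Link t=2→t=3:
ΣP(t=3)Q(t=2) = 4.08×245 + 4.77×86 + 5.51×77 = 999.6 + 410.22 + 424.27 = 1834.09
ΣP(t=2)Q(t=2) = 3.55×245 + 4.55×86 + 4.32×77 = 869.75 + 391.3 + 332.64 = 1593.69
link = 1834.09/1593.69 = 1.150845
Chained index = 100 × 1.153608 × 1.097867 × 1.150845 = 145.7554

145.76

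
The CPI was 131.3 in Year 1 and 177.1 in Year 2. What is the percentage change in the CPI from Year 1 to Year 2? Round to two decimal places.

Change = (177.1 − 131.3) / 131.3 × 100
       = 45.8 / 131.3 × 100 = 34.8819%

34.88%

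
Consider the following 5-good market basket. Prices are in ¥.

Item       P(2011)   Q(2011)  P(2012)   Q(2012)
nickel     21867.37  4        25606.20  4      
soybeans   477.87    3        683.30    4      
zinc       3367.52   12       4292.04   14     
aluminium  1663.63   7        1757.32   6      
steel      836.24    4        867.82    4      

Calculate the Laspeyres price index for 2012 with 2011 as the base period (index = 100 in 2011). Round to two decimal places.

Laspeyres price index uses base-period quantities as weights.
ΣP(2012)·Q(2011) = 25606.20×4 + 683.30×3 + 4292.04×12 + 1757.32×7 + 867.82×4 = 102424.8 + 2049.9 + 51504.48 + 12301.24 + 3471.28 = 171751.7
ΣP(2011)·Q(2011) = 21867.37×4 + 477.87×3 + 3367.52×12 + 1663.63×7 + 836.24×4 = 87469.48 + 1433.61 + 40410.24 + 11645.41 + 3344.96 = 144303.7
Index = 171751.7 / 144303.7 × 100 = 119.0210

119.02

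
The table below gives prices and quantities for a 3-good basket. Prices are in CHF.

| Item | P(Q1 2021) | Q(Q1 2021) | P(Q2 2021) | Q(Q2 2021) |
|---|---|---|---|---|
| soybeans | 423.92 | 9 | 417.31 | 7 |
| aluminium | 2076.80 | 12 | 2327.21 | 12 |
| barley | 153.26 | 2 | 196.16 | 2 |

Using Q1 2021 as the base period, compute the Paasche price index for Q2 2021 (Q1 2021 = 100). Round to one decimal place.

Paasche price index uses current-period quantities as weights.
ΣP(Q2 2021)·Q(Q2 2021) = 417.31×7 + 2327.21×12 + 196.16×2 = 2921.17 + 27926.52 + 392.32 = 31240.01
ΣP(Q1 2021)·Q(Q2 2021) = 423.92×7 + 2076.80×12 + 153.26×2 = 2967.44 + 24921.6 + 306.52 = 28195.56
Index = 31240.01 / 28195.56 × 100 = 110.7976

110.8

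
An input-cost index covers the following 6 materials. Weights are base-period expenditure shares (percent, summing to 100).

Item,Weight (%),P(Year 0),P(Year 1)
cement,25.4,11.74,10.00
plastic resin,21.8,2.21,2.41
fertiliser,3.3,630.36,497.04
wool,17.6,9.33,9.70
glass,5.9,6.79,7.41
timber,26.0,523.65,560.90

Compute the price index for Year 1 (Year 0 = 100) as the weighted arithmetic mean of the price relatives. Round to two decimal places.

100.60

cement: 25.4 × (10.00/11.74) = 25.4 × 0.851789 = 21.6354
plastic resin: 21.8 × (2.41/2.21) = 21.8 × 1.090498 = 23.7729
fertiliser: 3.3 × (497.04/630.36) = 3.3 × 0.788502 = 2.6021
wool: 17.6 × (9.70/9.33) = 17.6 × 1.039657 = 18.2980
glass: 5.9 × (7.41/6.79) = 5.9 × 1.091311 = 6.4387
timber: 26.0 × (560.90/523.65) = 26.0 × 1.071135 = 27.8495
Index = Σ wᵢ·(p₁ᵢ/p₀ᵢ) = 21.6354 + 23.7729 + 2.6021 + 18.2980 + 6.4387 + 27.8495 = 100.5966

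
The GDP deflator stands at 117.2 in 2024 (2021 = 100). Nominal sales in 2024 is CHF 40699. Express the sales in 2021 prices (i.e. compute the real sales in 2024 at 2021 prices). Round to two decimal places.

Real = Nominal ÷ (Index/100) = 40699 ÷ (117.2/100)
     = 40699 ÷ 1.172 = 34726.1092

34726.11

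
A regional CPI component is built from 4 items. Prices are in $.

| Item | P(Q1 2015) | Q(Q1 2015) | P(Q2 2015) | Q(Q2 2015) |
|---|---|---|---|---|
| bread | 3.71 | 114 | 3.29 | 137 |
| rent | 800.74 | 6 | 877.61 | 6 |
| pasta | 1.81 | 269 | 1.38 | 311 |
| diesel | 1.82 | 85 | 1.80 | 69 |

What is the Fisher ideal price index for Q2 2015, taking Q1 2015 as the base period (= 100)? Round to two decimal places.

Laspeyres component (base-period weights):
ΣP(Q2 2015)Q(Q1 2015) = 3.29×114 + 877.61×6 + 1.38×269 + 1.80×85 = 375.06 + 5265.66 + 371.22 + 153 = 6164.94
ΣP(Q1 2015)Q(Q1 2015) = 3.71×114 + 800.74×6 + 1.81×269 + 1.82×85 = 422.94 + 4804.44 + 486.89 + 154.7 = 5868.97
L = 6164.94 / 5868.97 × 100 = 105.0430
Paasche component (current-period weights):
ΣP(Q2 2015)Q(Q2 2015) = 3.29×137 + 877.61×6 + 1.38×311 + 1.80×69 = 450.73 + 5265.66 + 429.18 + 124.2 = 6269.77
ΣP(Q1 2015)Q(Q2 2015) = 3.71×137 + 800.74×6 + 1.81×311 + 1.82×69 = 508.27 + 4804.44 + 562.91 + 125.58 = 6001.2
P = 6269.77 / 6001.2 × 100 = 104.4753
Fisher = √(L × P) = √(105.0430 × 104.4753) = 104.7587

104.76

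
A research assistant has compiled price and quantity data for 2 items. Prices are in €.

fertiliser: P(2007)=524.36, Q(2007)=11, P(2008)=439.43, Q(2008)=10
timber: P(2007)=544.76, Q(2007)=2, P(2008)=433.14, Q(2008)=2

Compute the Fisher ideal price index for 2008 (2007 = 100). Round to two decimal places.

83.09

Laspeyres component (base-period weights):
ΣP(2008)Q(2007) = 439.43×11 + 433.14×2 = 4833.73 + 866.28 = 5700.01
ΣP(2007)Q(2007) = 524.36×11 + 544.76×2 = 5767.96 + 1089.52 = 6857.48
L = 5700.01 / 6857.48 × 100 = 83.1211
Paasche component (current-period weights):
ΣP(2008)Q(2008) = 439.43×10 + 433.14×2 = 4394.3 + 866.28 = 5260.58
ΣP(2007)Q(2008) = 524.36×10 + 544.76×2 = 5243.6 + 1089.52 = 6333.12
P = 5260.58 / 6333.12 × 100 = 83.0646
Fisher = √(L × P) = √(83.1211 × 83.0646) = 83.0928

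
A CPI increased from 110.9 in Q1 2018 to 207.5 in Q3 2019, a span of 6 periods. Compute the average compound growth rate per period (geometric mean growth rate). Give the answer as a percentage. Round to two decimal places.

Growth factor = (207.5/110.9)^(1/6) = (1.871055)^(1/6) = 1.110063
Growth rate = 1.110063 − 1 = 0.110063 = 11.0063%

11.01%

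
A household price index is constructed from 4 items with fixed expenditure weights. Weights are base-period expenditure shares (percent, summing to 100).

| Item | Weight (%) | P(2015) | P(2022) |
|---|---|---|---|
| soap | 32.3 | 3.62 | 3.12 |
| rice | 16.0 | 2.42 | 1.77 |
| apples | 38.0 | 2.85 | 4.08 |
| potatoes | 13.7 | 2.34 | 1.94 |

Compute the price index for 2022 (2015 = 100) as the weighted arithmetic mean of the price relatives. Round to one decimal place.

105.3

soap: 32.3 × (3.12/3.62) = 32.3 × 0.861878 = 27.8387
rice: 16.0 × (1.77/2.42) = 16.0 × 0.731405 = 11.7025
apples: 38.0 × (4.08/2.85) = 38.0 × 1.431579 = 54.4000
potatoes: 13.7 × (1.94/2.34) = 13.7 × 0.829060 = 11.3581
Index = Σ wᵢ·(p₁ᵢ/p₀ᵢ) = 27.8387 + 11.7025 + 54.4000 + 11.3581 = 105.2993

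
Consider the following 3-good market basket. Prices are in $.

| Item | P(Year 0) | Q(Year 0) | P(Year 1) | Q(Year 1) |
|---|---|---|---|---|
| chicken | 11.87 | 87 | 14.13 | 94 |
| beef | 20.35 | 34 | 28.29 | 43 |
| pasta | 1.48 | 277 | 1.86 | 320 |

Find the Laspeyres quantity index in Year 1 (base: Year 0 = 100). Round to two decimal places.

115.45

Laspeyres quantity index uses base-period prices as weights.
ΣP(Year 0)·Q(Year 1) = 11.87×94 + 20.35×43 + 1.48×320 = 1115.78 + 875.05 + 473.6 = 2464.43
ΣP(Year 0)·Q(Year 0) = 11.87×87 + 20.35×34 + 1.48×277 = 1032.69 + 691.9 + 409.96 = 2134.55
Index = 2464.43 / 2134.55 × 100 = 115.4543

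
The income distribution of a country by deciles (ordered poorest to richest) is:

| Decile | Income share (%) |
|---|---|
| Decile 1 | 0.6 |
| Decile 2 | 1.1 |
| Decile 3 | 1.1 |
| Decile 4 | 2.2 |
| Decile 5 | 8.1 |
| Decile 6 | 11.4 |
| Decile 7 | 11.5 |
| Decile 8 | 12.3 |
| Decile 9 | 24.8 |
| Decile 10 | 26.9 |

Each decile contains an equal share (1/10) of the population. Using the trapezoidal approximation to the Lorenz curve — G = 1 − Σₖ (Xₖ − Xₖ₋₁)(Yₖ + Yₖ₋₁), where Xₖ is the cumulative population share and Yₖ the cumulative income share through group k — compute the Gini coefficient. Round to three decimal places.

0.490

Cumulative income shares Yₖ: 0.0060, 0.0170, 0.0280, 0.0500, 0.1310, 0.2450, 0.3600, 0.4830, 0.7310, 1.0000
Σ (Xₖ−Xₖ₋₁)(Yₖ+Yₖ₋₁) = (1/10)(0.0060+0.0000) + (1/10)(0.0170+0.0060) + (1/10)(0.0280+0.0170) + (1/10)(0.0500+0.0280) + (1/10)(0.1310+0.0500) + (1/10)(0.2450+0.1310) + (1/10)(0.3600+0.2450) + (1/10)(0.4830+0.3600) + (1/10)(0.7310+0.4830) + (1/10)(1.0000+0.7310)
  = 0.0006 + 0.0023 + 0.0045 + 0.0078 + 0.0181 + 0.0376 + 0.0605 + 0.0843 + 0.1214 + 0.1731 = 0.5102
G = 1 − 0.5102 = 0.4898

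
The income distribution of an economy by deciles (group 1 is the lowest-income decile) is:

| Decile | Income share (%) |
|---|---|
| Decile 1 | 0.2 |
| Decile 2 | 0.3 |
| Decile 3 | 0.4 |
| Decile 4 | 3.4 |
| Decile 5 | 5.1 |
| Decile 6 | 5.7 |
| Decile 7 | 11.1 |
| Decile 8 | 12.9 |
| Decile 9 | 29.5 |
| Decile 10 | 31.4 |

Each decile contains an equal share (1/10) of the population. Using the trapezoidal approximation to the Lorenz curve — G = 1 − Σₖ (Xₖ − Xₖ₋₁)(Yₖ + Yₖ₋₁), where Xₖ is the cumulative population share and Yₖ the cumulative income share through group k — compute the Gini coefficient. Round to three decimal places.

0.571

Cumulative income shares Yₖ: 0.0020, 0.0050, 0.0090, 0.0430, 0.0940, 0.1510, 0.2620, 0.3910, 0.6860, 1.0000
Σ (Xₖ−Xₖ₋₁)(Yₖ+Yₖ₋₁) = (1/10)(0.0020+0.0000) + (1/10)(0.0050+0.0020) + (1/10)(0.0090+0.0050) + (1/10)(0.0430+0.0090) + (1/10)(0.0940+0.0430) + (1/10)(0.1510+0.0940) + (1/10)(0.2620+0.1510) + (1/10)(0.3910+0.2620) + (1/10)(0.6860+0.3910) + (1/10)(1.0000+0.6860)
  = 0.0002 + 0.0007 + 0.0014 + 0.0052 + 0.0137 + 0.0245 + 0.0413 + 0.0653 + 0.1077 + 0.1686 = 0.4286
G = 1 − 0.4286 = 0.5714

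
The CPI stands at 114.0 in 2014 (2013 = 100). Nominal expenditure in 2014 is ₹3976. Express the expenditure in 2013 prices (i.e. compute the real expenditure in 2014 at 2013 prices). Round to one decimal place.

3487.7

Real = Nominal ÷ (Index/100) = 3976 ÷ (114.0/100)
     = 3976 ÷ 1.140 = 3487.7193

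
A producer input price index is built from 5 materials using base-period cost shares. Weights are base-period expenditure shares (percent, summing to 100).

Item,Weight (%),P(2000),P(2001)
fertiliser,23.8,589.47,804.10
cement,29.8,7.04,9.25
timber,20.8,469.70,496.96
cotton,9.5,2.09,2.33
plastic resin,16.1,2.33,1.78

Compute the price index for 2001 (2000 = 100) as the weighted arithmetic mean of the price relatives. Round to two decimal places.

fertiliser: 23.8 × (804.10/589.47) = 23.8 × 1.364107 = 32.4657
cement: 29.8 × (9.25/7.04) = 29.8 × 1.313920 = 39.1548
timber: 20.8 × (496.96/469.70) = 20.8 × 1.058037 = 22.0072
cotton: 9.5 × (2.33/2.09) = 9.5 × 1.114833 = 10.5909
plastic resin: 16.1 × (1.78/2.33) = 16.1 × 0.763948 = 12.2996
Index = Σ wᵢ·(p₁ᵢ/p₀ᵢ) = 32.4657 + 39.1548 + 22.0072 + 10.5909 + 12.2996 = 116.5182

116.52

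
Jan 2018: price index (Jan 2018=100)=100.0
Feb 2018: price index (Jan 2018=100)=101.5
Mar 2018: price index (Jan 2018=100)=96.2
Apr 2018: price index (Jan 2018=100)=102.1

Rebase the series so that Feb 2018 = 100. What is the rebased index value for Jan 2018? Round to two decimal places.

Rebased(Jan 2018) = 100.0 / 101.5 × 100 = 98.5222

98.52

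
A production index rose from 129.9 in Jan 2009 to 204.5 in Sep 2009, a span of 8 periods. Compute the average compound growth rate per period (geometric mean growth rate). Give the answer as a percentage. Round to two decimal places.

Growth factor = (204.5/129.9)^(1/8) = (1.574288)^(1/8) = 1.058365
Growth rate = 1.058365 − 1 = 0.058365 = 5.8365%

5.84%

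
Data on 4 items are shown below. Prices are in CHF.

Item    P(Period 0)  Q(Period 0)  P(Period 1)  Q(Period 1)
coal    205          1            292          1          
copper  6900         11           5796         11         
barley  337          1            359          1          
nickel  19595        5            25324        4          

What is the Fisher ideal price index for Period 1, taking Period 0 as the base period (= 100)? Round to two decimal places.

108.27

Laspeyres component (base-period weights):
ΣP(Period 1)Q(Period 0) = 292×1 + 5796×11 + 359×1 + 25324×5 = 292 + 63756 + 359 + 126620 = 191027
ΣP(Period 0)Q(Period 0) = 205×1 + 6900×11 + 337×1 + 19595×5 = 205 + 75900 + 337 + 97975 = 174417
L = 191027 / 174417 × 100 = 109.5232
Paasche component (current-period weights):
ΣP(Period 1)Q(Period 1) = 292×1 + 5796×11 + 359×1 + 25324×4 = 292 + 63756 + 359 + 101296 = 165703
ΣP(Period 0)Q(Period 1) = 205×1 + 6900×11 + 337×1 + 19595×4 = 205 + 75900 + 337 + 78380 = 154822
P = 165703 / 154822 × 100 = 107.0281
Fisher = √(L × P) = √(109.5232 × 107.0281) = 108.2684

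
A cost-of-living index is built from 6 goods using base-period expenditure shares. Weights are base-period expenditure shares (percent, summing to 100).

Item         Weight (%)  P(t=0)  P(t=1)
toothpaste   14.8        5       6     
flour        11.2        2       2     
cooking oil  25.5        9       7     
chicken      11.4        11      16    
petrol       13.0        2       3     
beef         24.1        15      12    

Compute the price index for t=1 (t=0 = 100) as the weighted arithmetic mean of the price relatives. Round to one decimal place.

toothpaste: 14.8 × (6/5) = 14.8 × 1.200000 = 17.7600
flour: 11.2 × (2/2) = 11.2 × 1.000000 = 11.2000
cooking oil: 25.5 × (7/9) = 25.5 × 0.777778 = 19.8333
chicken: 11.4 × (16/11) = 11.4 × 1.454545 = 16.5818
petrol: 13.0 × (3/2) = 13.0 × 1.500000 = 19.5000
beef: 24.1 × (12/15) = 24.1 × 0.800000 = 19.2800
Index = Σ wᵢ·(p₁ᵢ/p₀ᵢ) = 17.7600 + 11.2000 + 19.8333 + 16.5818 + 19.5000 + 19.2800 = 104.1552

104.2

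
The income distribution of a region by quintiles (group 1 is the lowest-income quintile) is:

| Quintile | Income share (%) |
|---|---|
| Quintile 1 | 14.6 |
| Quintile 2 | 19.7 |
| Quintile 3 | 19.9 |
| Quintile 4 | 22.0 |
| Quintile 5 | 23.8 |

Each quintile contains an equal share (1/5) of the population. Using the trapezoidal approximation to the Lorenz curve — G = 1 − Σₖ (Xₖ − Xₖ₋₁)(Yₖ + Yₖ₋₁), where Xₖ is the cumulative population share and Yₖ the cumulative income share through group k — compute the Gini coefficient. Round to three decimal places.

0.083

Cumulative income shares Yₖ: 0.1460, 0.3430, 0.5420, 0.7620, 1.0000
Σ (Xₖ−Xₖ₋₁)(Yₖ+Yₖ₋₁) = (1/5)(0.1460+0.0000) + (1/5)(0.3430+0.1460) + (1/5)(0.5420+0.3430) + (1/5)(0.7620+0.5420) + (1/5)(1.0000+0.7620)
  = 0.0292 + 0.0978 + 0.1770 + 0.2608 + 0.3524 = 0.9172
G = 1 − 0.9172 = 0.0828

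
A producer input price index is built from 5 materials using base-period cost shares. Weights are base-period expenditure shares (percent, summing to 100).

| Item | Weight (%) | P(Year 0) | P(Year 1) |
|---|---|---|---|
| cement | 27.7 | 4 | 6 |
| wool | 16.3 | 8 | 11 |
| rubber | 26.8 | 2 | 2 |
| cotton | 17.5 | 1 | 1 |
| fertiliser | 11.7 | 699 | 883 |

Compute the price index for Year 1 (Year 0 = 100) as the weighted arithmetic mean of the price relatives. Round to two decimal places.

123.04

cement: 27.7 × (6/4) = 27.7 × 1.500000 = 41.5500
wool: 16.3 × (11/8) = 16.3 × 1.375000 = 22.4125
rubber: 26.8 × (2/2) = 26.8 × 1.000000 = 26.8000
cotton: 17.5 × (1/1) = 17.5 × 1.000000 = 17.5000
fertiliser: 11.7 × (883/699) = 11.7 × 1.263233 = 14.7798
Index = Σ wᵢ·(p₁ᵢ/p₀ᵢ) = 41.5500 + 22.4125 + 26.8000 + 17.5000 + 14.7798 = 123.0423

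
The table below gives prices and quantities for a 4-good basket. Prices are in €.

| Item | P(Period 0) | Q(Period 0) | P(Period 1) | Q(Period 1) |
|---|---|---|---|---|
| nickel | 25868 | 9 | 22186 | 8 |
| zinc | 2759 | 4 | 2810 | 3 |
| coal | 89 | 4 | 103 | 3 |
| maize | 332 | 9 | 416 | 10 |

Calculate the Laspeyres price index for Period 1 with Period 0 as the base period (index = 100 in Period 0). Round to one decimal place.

Laspeyres price index uses base-period quantities as weights.
ΣP(Period 1)·Q(Period 0) = 22186×9 + 2810×4 + 103×4 + 416×9 = 199674 + 11240 + 412 + 3744 = 215070
ΣP(Period 0)·Q(Period 0) = 25868×9 + 2759×4 + 89×4 + 332×9 = 232812 + 11036 + 356 + 2988 = 247192
Index = 215070 / 247192 × 100 = 87.0052

87.0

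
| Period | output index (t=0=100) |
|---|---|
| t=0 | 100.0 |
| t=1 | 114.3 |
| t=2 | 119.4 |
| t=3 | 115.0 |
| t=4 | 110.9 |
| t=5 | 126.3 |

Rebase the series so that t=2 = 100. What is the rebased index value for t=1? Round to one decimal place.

95.7

Rebased(t=1) = 114.3 / 119.4 × 100 = 95.7286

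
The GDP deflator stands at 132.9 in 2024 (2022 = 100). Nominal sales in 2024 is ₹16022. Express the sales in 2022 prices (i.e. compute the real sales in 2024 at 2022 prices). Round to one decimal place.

Real = Nominal ÷ (Index/100) = 16022 ÷ (132.9/100)
     = 16022 ÷ 1.329 = 12055.6810

12055.7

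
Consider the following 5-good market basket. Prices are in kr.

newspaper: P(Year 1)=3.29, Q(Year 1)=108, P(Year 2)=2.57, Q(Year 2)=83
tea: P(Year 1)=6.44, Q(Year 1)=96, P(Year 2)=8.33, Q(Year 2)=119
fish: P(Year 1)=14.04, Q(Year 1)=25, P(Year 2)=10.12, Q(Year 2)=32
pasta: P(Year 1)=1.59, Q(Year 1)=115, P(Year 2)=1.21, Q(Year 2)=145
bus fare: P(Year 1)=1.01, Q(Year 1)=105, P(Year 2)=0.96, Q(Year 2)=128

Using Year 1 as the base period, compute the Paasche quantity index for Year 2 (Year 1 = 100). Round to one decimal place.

Paasche quantity index uses current-period prices as weights.
ΣP(Year 2)·Q(Year 2) = 2.57×83 + 8.33×119 + 10.12×32 + 1.21×145 + 0.96×128 = 213.31 + 991.27 + 323.84 + 175.45 + 122.88 = 1826.75
ΣP(Year 2)·Q(Year 1) = 2.57×108 + 8.33×96 + 10.12×25 + 1.21×115 + 0.96×105 = 277.56 + 799.68 + 253 + 139.15 + 100.8 = 1570.19
Index = 1826.75 / 1570.19 × 100 = 116.3394

116.3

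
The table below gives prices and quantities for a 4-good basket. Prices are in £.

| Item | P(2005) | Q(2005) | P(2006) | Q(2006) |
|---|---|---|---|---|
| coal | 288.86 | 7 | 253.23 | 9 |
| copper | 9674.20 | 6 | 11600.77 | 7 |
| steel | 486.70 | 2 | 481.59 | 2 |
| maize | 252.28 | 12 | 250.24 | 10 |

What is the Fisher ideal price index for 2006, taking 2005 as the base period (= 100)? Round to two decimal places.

Laspeyres component (base-period weights):
ΣP(2006)Q(2005) = 253.23×7 + 11600.77×6 + 481.59×2 + 250.24×12 = 1772.61 + 69604.62 + 963.18 + 3002.88 = 75343.29
ΣP(2005)Q(2005) = 288.86×7 + 9674.20×6 + 486.70×2 + 252.28×12 = 2022.02 + 58045.2 + 973.4 + 3027.36 = 64067.98
L = 75343.29 / 64067.98 × 100 = 117.5990
Paasche component (current-period weights):
ΣP(2006)Q(2006) = 253.23×9 + 11600.77×7 + 481.59×2 + 250.24×10 = 2279.07 + 81205.39 + 963.18 + 2502.4 = 86950.04
ΣP(2005)Q(2006) = 288.86×9 + 9674.20×7 + 486.70×2 + 252.28×10 = 2599.74 + 67719.4 + 973.4 + 2522.8 = 73815.34
P = 86950.04 / 73815.34 × 100 = 117.7940
Fisher = √(L × P) = √(117.5990 × 117.7940) = 117.6964

117.70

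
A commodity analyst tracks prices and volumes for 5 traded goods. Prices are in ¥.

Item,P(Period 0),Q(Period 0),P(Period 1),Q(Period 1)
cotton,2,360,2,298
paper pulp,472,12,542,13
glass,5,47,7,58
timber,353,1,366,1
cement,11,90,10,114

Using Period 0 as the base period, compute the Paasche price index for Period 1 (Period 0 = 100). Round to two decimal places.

110.72

Paasche price index uses current-period quantities as weights.
ΣP(Period 1)·Q(Period 1) = 2×298 + 542×13 + 7×58 + 366×1 + 10×114 = 596 + 7046 + 406 + 366 + 1140 = 9554
ΣP(Period 0)·Q(Period 1) = 2×298 + 472×13 + 5×58 + 353×1 + 11×114 = 596 + 6136 + 290 + 353 + 1254 = 8629
Index = 9554 / 8629 × 100 = 110.7197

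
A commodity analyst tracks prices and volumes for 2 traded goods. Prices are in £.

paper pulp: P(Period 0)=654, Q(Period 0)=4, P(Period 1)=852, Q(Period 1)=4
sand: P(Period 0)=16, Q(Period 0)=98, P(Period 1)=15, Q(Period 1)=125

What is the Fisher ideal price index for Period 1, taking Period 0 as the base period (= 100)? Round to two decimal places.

115.51

Laspeyres component (base-period weights):
ΣP(Period 1)Q(Period 0) = 852×4 + 15×98 = 3408 + 1470 = 4878
ΣP(Period 0)Q(Period 0) = 654×4 + 16×98 = 2616 + 1568 = 4184
L = 4878 / 4184 × 100 = 116.5870
Paasche component (current-period weights):
ΣP(Period 1)Q(Period 1) = 852×4 + 15×125 = 3408 + 1875 = 5283
ΣP(Period 0)Q(Period 1) = 654×4 + 16×125 = 2616 + 2000 = 4616
P = 5283 / 4616 × 100 = 114.4497
Fisher = √(L × P) = √(116.5870 × 114.4497) = 115.5134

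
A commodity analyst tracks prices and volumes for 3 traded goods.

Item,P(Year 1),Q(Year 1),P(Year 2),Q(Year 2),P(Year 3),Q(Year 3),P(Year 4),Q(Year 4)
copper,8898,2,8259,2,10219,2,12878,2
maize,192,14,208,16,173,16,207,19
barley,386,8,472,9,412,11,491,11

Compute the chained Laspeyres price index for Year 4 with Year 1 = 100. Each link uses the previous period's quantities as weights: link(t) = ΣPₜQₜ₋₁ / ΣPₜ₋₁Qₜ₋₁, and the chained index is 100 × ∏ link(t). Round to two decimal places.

Link Year 1→Year 2:
ΣP(Year 2)Q(Year 1) = 8259×2 + 208×14 + 472×8 = 16518 + 2912 + 3776 = 23206
ΣP(Year 1)Q(Year 1) = 8898×2 + 192×14 + 386×8 = 17796 + 2688 + 3088 = 23572
link = 23206/23572 = 0.984473
Link Year 2→Year 3:
ΣP(Year 3)Q(Year 2) = 10219×2 + 173×16 + 412×9 = 20438 + 2768 + 3708 = 26914
ΣP(Year 2)Q(Year 2) = 8259×2 + 208×16 + 472×9 = 16518 + 3328 + 4248 = 24094
link = 26914/24094 = 1.117042
Link Year 3→Year 4:
ΣP(Year 4)Q(Year 3) = 12878×2 + 207×16 + 491×11 = 25756 + 3312 + 5401 = 34469
ΣP(Year 3)Q(Year 3) = 10219×2 + 173×16 + 412×11 = 20438 + 2768 + 4532 = 27738
link = 34469/27738 = 1.242663
Chained index = 100 × 0.984473 × 1.117042 × 1.242663 = 136.6554

136.66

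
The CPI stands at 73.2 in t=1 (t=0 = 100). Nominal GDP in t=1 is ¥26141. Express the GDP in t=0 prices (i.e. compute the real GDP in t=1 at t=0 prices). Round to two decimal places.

35711.75

Real = Nominal ÷ (Index/100) = 26141 ÷ (73.2/100)
     = 26141 ÷ 0.732 = 35711.7486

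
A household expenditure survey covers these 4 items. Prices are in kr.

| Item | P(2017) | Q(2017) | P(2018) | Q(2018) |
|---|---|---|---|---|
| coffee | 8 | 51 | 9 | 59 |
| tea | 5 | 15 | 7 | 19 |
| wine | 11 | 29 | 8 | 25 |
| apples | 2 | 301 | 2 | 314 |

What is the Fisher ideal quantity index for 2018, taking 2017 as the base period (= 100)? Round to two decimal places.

Laspeyres component (base-period weights):
ΣP(2017)Q(2018) = 8×59 + 5×19 + 11×25 + 2×314 = 472 + 95 + 275 + 628 = 1470
ΣP(2017)Q(2017) = 8×51 + 5×15 + 11×29 + 2×301 = 408 + 75 + 319 + 602 = 1404
L = 1470 / 1404 × 100 = 104.7009
Paasche component (current-period weights):
ΣP(2018)Q(2018) = 9×59 + 7×19 + 8×25 + 2×314 = 531 + 133 + 200 + 628 = 1492
ΣP(2018)Q(2017) = 9×51 + 7×15 + 8×29 + 2×301 = 459 + 105 + 232 + 602 = 1398
P = 1492 / 1398 × 100 = 106.7239
Fisher = √(L × P) = √(104.7009 × 106.7239) = 105.7075

105.71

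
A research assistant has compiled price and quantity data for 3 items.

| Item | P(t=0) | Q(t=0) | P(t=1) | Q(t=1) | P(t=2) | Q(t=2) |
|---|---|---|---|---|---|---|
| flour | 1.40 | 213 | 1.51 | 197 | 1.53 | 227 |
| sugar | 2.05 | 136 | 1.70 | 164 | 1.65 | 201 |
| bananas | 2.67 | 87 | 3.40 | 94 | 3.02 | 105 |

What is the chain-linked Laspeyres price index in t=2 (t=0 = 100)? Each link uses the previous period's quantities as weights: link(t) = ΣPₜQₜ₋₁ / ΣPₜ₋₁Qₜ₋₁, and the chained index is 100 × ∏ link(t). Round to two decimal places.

Link t=0→t=1:
ΣP(t=1)Q(t=0) = 1.51×213 + 1.70×136 + 3.40×87 = 321.63 + 231.2 + 295.8 = 848.63
ΣP(t=0)Q(t=0) = 1.40×213 + 2.05×136 + 2.67×87 = 298.2 + 278.8 + 232.29 = 809.29
link = 848.63/809.29 = 1.048611
Link t=1→t=2:
ΣP(t=2)Q(t=1) = 1.53×197 + 1.65×164 + 3.02×94 = 301.41 + 270.6 + 283.88 = 855.89
ΣP(t=1)Q(t=1) = 1.51×197 + 1.70×164 + 3.40×94 = 297.47 + 278.8 + 319.6 = 895.87
link = 855.89/895.87 = 0.955373
Chained index = 100 × 1.048611 × 0.955373 = 100.1814

100.18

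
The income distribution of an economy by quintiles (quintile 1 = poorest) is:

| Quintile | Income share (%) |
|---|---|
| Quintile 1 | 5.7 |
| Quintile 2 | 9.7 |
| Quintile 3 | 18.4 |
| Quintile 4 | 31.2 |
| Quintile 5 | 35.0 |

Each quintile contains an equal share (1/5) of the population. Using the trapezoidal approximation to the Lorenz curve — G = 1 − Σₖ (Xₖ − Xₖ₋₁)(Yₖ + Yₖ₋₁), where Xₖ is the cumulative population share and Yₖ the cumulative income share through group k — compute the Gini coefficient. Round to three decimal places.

0.320

Cumulative income shares Yₖ: 0.0570, 0.1540, 0.3380, 0.6500, 1.0000
Σ (Xₖ−Xₖ₋₁)(Yₖ+Yₖ₋₁) = (1/5)(0.0570+0.0000) + (1/5)(0.1540+0.0570) + (1/5)(0.3380+0.1540) + (1/5)(0.6500+0.3380) + (1/5)(1.0000+0.6500)
  = 0.0114 + 0.0422 + 0.0984 + 0.1976 + 0.3300 = 0.6796
G = 1 − 0.6796 = 0.3204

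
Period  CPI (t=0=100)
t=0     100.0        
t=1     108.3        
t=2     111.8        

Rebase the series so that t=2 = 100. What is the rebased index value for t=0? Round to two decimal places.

Rebased(t=0) = 100.0 / 111.8 × 100 = 89.4454

89.45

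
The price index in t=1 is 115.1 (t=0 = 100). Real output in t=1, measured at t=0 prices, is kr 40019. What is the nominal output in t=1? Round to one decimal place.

Nominal = Real × (Index/100) = 40019 × (115.1/100)
        = 40019 × 1.151 = 46061.8690

46061.9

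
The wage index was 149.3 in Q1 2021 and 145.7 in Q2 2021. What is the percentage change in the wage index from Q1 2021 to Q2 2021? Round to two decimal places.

Change = (145.7 − 149.3) / 149.3 × 100
       = -3.6 / 149.3 × 100 = -2.4113%

-2.41%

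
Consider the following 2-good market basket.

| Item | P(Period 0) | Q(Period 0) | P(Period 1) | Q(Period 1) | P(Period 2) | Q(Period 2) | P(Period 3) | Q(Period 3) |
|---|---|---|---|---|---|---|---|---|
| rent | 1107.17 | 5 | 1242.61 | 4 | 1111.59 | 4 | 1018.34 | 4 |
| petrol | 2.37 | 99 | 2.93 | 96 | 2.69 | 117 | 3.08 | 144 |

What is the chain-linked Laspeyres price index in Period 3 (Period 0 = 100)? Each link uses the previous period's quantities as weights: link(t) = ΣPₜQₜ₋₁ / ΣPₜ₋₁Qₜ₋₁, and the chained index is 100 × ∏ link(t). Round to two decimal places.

Link Period 0→Period 1:
ΣP(Period 1)Q(Period 0) = 1242.61×5 + 2.93×99 = 6213.05 + 290.07 = 6503.12
ΣP(Period 0)Q(Period 0) = 1107.17×5 + 2.37×99 = 5535.85 + 234.63 = 5770.48
link = 6503.12/5770.48 = 1.126963
Link Period 1→Period 2:
ΣP(Period 2)Q(Period 1) = 1111.59×4 + 2.69×96 = 4446.36 + 258.24 = 4704.6
ΣP(Period 1)Q(Period 1) = 1242.61×4 + 2.93×96 = 4970.44 + 281.28 = 5251.72
link = 4704.6/5251.72 = 0.895821
Link Period 2→Period 3:
ΣP(Period 3)Q(Period 2) = 1018.34×4 + 3.08×117 = 4073.36 + 360.36 = 4433.72
ΣP(Period 2)Q(Period 2) = 1111.59×4 + 2.69×117 = 4446.36 + 314.73 = 4761.09
link = 4433.72/4761.09 = 0.931241
Chained index = 100 × 1.126963 × 0.895821 × 0.931241 = 94.0141

94.01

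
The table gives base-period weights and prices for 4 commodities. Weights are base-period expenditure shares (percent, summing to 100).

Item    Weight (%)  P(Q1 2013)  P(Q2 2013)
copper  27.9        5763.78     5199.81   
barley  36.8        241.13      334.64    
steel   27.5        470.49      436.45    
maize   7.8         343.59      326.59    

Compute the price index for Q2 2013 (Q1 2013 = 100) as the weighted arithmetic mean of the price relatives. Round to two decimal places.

copper: 27.9 × (5199.81/5763.78) = 27.9 × 0.902153 = 25.1701
barley: 36.8 × (334.64/241.13) = 36.8 × 1.387799 = 51.0710
steel: 27.5 × (436.45/470.49) = 27.5 × 0.927650 = 25.5104
maize: 7.8 × (326.59/343.59) = 7.8 × 0.950522 = 7.4141
Index = Σ wᵢ·(p₁ᵢ/p₀ᵢ) = 25.1701 + 51.0710 + 25.5104 + 7.4141 = 109.1655

109.17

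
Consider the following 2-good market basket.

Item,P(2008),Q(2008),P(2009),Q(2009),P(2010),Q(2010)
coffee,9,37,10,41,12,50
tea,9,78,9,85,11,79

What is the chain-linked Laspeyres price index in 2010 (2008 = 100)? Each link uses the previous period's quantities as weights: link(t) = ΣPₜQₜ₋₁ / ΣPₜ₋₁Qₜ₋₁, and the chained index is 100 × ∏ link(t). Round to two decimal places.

Link 2008→2009:
ΣP(2009)Q(2008) = 10×37 + 9×78 = 370 + 702 = 1072
ΣP(2008)Q(2008) = 9×37 + 9×78 = 333 + 702 = 1035
link = 1072/1035 = 1.035749
Link 2009→2010:
ΣP(2010)Q(2009) = 12×41 + 11×85 = 492 + 935 = 1427
ΣP(2009)Q(2009) = 10×41 + 9×85 = 410 + 765 = 1175
link = 1427/1175 = 1.214468
Chained index = 100 × 1.035749 × 1.214468 = 125.7884

125.79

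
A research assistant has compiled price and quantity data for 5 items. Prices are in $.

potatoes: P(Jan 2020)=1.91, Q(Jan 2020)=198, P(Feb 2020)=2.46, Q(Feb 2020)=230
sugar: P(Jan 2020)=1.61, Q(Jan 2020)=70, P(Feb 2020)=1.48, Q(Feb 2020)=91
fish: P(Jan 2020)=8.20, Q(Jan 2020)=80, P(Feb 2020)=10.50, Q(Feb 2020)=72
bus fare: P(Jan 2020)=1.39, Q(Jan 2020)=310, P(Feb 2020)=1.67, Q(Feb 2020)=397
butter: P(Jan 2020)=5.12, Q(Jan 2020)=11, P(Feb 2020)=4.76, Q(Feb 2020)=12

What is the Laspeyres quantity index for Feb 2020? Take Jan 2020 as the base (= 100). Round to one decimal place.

109.5

Laspeyres quantity index uses base-period prices as weights.
ΣP(Jan 2020)·Q(Feb 2020) = 1.91×230 + 1.61×91 + 8.20×72 + 1.39×397 + 5.12×12 = 439.3 + 146.51 + 590.4 + 551.83 + 61.44 = 1789.48
ΣP(Jan 2020)·Q(Jan 2020) = 1.91×198 + 1.61×70 + 8.20×80 + 1.39×310 + 5.12×11 = 378.18 + 112.7 + 656 + 430.9 + 56.32 = 1634.1
Index = 1789.48 / 1634.1 × 100 = 109.5086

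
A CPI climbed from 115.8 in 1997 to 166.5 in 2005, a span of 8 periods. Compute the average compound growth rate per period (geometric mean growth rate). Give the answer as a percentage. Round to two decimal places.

4.64%

Growth factor = (166.5/115.8)^(1/8) = (1.437824)^(1/8) = 1.046437
Growth rate = 1.046437 − 1 = 0.046437 = 4.6437%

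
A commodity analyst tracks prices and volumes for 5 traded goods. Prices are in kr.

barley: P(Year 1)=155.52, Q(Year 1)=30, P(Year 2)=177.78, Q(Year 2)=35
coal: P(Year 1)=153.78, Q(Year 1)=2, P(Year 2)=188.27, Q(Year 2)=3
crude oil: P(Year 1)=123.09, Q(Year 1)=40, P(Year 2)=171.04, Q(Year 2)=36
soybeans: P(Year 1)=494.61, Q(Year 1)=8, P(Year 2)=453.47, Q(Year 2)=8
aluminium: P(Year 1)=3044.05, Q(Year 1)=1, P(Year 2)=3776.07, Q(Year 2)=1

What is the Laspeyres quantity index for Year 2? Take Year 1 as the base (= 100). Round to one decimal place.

Laspeyres quantity index uses base-period prices as weights.
ΣP(Year 1)·Q(Year 2) = 155.52×35 + 153.78×3 + 123.09×36 + 494.61×8 + 3044.05×1 = 5443.2 + 461.34 + 4431.24 + 3956.88 + 3044.05 = 17336.71
ΣP(Year 1)·Q(Year 1) = 155.52×30 + 153.78×2 + 123.09×40 + 494.61×8 + 3044.05×1 = 4665.6 + 307.56 + 4923.6 + 3956.88 + 3044.05 = 16897.69
Index = 17336.71 / 16897.69 × 100 = 102.5981

102.6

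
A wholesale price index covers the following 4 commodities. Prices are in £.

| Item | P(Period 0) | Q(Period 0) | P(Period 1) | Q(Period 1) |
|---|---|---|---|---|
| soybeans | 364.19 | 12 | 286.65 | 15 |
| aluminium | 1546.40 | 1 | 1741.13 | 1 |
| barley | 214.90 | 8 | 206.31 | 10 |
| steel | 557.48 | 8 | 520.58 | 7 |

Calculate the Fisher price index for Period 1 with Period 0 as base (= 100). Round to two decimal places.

Laspeyres component (base-period weights):
ΣP(Period 1)Q(Period 0) = 286.65×12 + 1741.13×1 + 206.31×8 + 520.58×8 = 3439.8 + 1741.13 + 1650.48 + 4164.64 = 10996.05
ΣP(Period 0)Q(Period 0) = 364.19×12 + 1546.40×1 + 214.90×8 + 557.48×8 = 4370.28 + 1546.4 + 1719.2 + 4459.84 = 12095.72
L = 10996.05 / 12095.72 × 100 = 90.9086
Paasche component (current-period weights):
ΣP(Period 1)Q(Period 1) = 286.65×15 + 1741.13×1 + 206.31×10 + 520.58×7 = 4299.75 + 1741.13 + 2063.1 + 3644.06 = 11748.04
ΣP(Period 0)Q(Period 1) = 364.19×15 + 1546.40×1 + 214.90×10 + 557.48×7 = 5462.85 + 1546.4 + 2149 + 3902.36 = 13060.61
P = 11748.04 / 13060.61 × 100 = 89.9502
Fisher = √(L × P) = √(90.9086 × 89.9502) = 90.4281

90.43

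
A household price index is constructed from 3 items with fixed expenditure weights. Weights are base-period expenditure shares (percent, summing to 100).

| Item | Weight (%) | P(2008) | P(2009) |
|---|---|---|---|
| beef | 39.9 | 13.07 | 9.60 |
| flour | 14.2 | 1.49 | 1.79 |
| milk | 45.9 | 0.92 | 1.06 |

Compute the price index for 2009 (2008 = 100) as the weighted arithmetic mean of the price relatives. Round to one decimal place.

beef: 39.9 × (9.60/13.07) = 39.9 × 0.734507 = 29.3068
flour: 14.2 × (1.79/1.49) = 14.2 × 1.201342 = 17.0591
milk: 45.9 × (1.06/0.92) = 45.9 × 1.152174 = 52.8848
Index = Σ wᵢ·(p₁ᵢ/p₀ᵢ) = 29.3068 + 17.0591 + 52.8848 = 99.2507

99.3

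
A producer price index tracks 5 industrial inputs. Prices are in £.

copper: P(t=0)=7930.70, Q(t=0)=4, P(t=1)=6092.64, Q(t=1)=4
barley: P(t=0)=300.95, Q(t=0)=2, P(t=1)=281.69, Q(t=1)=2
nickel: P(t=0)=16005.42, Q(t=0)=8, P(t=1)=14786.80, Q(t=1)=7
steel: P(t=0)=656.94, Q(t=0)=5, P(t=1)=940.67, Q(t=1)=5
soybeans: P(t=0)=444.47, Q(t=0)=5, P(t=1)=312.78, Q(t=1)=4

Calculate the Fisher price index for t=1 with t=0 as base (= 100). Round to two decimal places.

Laspeyres component (base-period weights):
ΣP(t=1)Q(t=0) = 6092.64×4 + 281.69×2 + 14786.80×8 + 940.67×5 + 312.78×5 = 24370.56 + 563.38 + 118294.4 + 4703.35 + 1563.9 = 149495.59
ΣP(t=0)Q(t=0) = 7930.70×4 + 300.95×2 + 16005.42×8 + 656.94×5 + 444.47×5 = 31722.8 + 601.9 + 128043.36 + 3284.7 + 2222.35 = 165875.11
L = 149495.59 / 165875.11 × 100 = 90.1254
Paasche component (current-period weights):
ΣP(t=1)Q(t=1) = 6092.64×4 + 281.69×2 + 14786.80×7 + 940.67×5 + 312.78×4 = 24370.56 + 563.38 + 103507.6 + 4703.35 + 1251.12 = 134396.01
ΣP(t=0)Q(t=1) = 7930.70×4 + 300.95×2 + 16005.42×7 + 656.94×5 + 444.47×4 = 31722.8 + 601.9 + 112037.94 + 3284.7 + 1777.88 = 149425.22
P = 134396.01 / 149425.22 × 100 = 89.9420
Fisher = √(L × P) = √(90.1254 × 89.9420) = 90.0336

90.03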